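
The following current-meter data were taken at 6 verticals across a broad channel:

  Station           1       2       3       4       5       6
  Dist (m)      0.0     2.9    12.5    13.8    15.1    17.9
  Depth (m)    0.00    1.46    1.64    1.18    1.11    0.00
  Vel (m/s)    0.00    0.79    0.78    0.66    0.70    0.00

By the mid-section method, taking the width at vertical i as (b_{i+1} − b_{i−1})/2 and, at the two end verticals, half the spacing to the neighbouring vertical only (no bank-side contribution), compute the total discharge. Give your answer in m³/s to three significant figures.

w_2 = (12.5 − 0.0)/2 = 6.25 m; q_2 = 0.79 × 1.46 × 6.25 = 7.209 m³/s
w_3 = (13.8 − 2.9)/2 = 5.45 m; q_3 = 0.78 × 1.64 × 5.45 = 6.972 m³/s
w_4 = (15.1 − 12.5)/2 = 1.3 m; q_4 = 0.66 × 1.18 × 1.3 = 1.012 m³/s
w_5 = (17.9 − 13.8)/2 = 2.05 m; q_5 = 0.70 × 1.11 × 2.05 = 1.593 m³/s
Stations 1, 6 contribute zero (depth or velocity is 0).
Q = Σ qᵢ = 16.79 m³/s

16.8 m³/s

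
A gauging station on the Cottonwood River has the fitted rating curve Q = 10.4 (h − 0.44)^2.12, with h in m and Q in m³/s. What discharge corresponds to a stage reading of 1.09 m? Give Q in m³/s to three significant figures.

Q = 10.4 × (1.09 − 0.44)^2.12 = 10.4 × 0.65^2.12 = 4.173 m³/s

4.17 m³/s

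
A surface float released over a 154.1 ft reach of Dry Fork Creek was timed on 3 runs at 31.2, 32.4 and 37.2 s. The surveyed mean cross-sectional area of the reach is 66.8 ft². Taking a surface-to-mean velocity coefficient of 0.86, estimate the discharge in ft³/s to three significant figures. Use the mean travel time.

263 ft³/s

t̄ = (31.2 + 32.4 + 37.2) / 3 = 33.6 s
v_surface = L / t̄ = 154.1 / 33.6 = 4.586 ft/s
v_mean = 0.86 × 4.586 = 3.944 ft/s
Q = A × v_mean = 66.8 × 3.944 = 263.5 ft³/s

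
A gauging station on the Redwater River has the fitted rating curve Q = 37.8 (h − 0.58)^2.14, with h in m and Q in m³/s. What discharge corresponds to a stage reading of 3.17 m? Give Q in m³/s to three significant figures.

290 m³/s

Q = 37.8 × (3.17 − 0.58)^2.14 = 37.8 × 2.59^2.14 = 289.7 m³/s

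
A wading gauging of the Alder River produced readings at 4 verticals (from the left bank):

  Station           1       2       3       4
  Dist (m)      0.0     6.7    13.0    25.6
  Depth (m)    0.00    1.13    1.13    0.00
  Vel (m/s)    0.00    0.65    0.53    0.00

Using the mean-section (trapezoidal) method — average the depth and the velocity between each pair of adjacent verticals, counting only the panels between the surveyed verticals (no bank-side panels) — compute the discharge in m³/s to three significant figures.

Panel 1-2: Δb = 6.7 m, d̄ = (0.00+1.13)/2 = 0.565, v̄ = (0.00+0.65)/2 = 0.325 → q = 6.7×0.565×0.325 = 1.230 m³/s
Panel 2-3: Δb = 6.3 m, d̄ = (1.13+1.13)/2 = 1.13, v̄ = (0.65+0.53)/2 = 0.59 → q = 6.3×1.13×0.59 = 4.200 m³/s
Panel 3-4: Δb = 12.6 m, d̄ = (1.13+0.00)/2 = 0.565, v̄ = (0.53+0.00)/2 = 0.265 → q = 12.6×0.565×0.265 = 1.887 m³/s
Q = Σ q = 7.317 m³/s

7.32 m³/s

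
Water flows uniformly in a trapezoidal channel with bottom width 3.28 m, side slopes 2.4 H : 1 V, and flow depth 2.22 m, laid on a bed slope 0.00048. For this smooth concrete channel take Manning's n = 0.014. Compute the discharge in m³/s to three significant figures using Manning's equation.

35.4 m³/s

A = (b + z·y)·y = (3.28 + 2.4×2.22)×2.22 = 19.11 m²
P = b + 2y√(1+z²) = 3.28 + 2×2.22×√(1+2.4²) = 14.82 m
R = A/P = 19.11/14.82 = 1.289 m
Q = (1/n)·A·R^(2/3)·S^(1/2) = (1/0.014) × 19.11 × 1.289^(2/3) × 0.00048^(1/2) = 35.42 m³/s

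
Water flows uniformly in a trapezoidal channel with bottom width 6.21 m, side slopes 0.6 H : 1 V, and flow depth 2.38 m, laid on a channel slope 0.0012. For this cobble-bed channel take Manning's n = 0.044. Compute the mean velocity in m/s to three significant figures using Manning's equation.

1.05 m/s

A = (b + z·y)·y = (6.21 + 0.6×2.38)×2.38 = 18.18 m²
P = b + 2y√(1+z²) = 6.21 + 2×2.38×√(1+0.6²) = 11.76 m
R = A/P = 18.18/11.76 = 1.546 m
Q = (1/n)·A·R^(2/3)·S^(1/2) = (1/0.044) × 18.18 × 1.546^(2/3) × 0.0012^(1/2) = 19.13 m³/s
V = Q/A = 19.13/18.18 = 1.052 m/s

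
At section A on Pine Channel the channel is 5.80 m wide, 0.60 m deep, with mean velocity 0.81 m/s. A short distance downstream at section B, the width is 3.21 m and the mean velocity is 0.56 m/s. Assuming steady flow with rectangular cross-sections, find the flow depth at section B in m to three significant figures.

Q = A₁V₁ = (5.80×0.60) × 0.81 = 2.819 m³/s
d₂ = Q/(b₂ V₂) = 2.819/(3.21×0.56) = 1.568 m

1.57 m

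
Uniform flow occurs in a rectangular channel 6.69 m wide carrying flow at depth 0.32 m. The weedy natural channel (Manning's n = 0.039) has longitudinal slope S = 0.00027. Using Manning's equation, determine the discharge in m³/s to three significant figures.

A = b·y = 6.69 × 0.32 = 2.141 m²
P = b + 2y = 6.69 + 2×0.32 = 7.330 m
R = A/P = 2.141/7.330 = 0.2921 m
Q = (1/n)·A·R^(2/3)·S^(1/2) = (1/0.039) × 2.141 × 0.2921^(2/3) × 0.00027^(1/2) = 0.3970 m³/s

0.397 m³/s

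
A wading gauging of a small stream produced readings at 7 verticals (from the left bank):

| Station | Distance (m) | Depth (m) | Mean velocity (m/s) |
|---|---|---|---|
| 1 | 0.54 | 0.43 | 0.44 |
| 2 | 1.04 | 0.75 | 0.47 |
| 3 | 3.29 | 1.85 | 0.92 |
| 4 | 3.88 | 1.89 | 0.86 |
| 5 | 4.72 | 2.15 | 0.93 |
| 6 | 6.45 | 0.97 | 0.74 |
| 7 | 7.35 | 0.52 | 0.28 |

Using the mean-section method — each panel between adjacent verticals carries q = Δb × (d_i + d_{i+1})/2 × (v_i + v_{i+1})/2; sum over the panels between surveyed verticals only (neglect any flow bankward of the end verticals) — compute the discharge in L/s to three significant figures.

Panel 1-2: Δb = 0.5 m, d̄ = (0.43+0.75)/2 = 0.59, v̄ = (0.44+0.47)/2 = 0.455 → q = 0.5×0.59×0.455 = 0.1342 m³/s
Panel 2-3: Δb = 2.25 m, d̄ = (0.75+1.85)/2 = 1.3, v̄ = (0.47+0.92)/2 = 0.695 → q = 2.25×1.3×0.695 = 2.033 m³/s
Panel 3-4: Δb = 0.59 m, d̄ = (1.85+1.89)/2 = 1.87, v̄ = (0.92+0.86)/2 = 0.89 → q = 0.59×1.87×0.89 = 0.9819 m³/s
Panel 4-5: Δb = 0.84 m, d̄ = (1.89+2.15)/2 = 2.02, v̄ = (0.86+0.93)/2 = 0.895 → q = 0.84×2.02×0.895 = 1.519 m³/s
Panel 5-6: Δb = 1.73 m, d̄ = (2.15+0.97)/2 = 1.56, v̄ = (0.93+0.74)/2 = 0.835 → q = 1.73×1.56×0.835 = 2.253 m³/s
Panel 6-7: Δb = 0.9 m, d̄ = (0.97+0.52)/2 = 0.745, v̄ = (0.74+0.28)/2 = 0.51 → q = 0.9×0.745×0.51 = 0.3420 m³/s
Q = Σ q = 7.263 m³/s
= 7.263 × 1000 = 7263 L/s

7260 L/s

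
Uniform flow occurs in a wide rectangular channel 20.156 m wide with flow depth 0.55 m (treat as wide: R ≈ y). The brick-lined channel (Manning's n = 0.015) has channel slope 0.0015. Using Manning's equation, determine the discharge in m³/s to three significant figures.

19.2 m³/s

A = b·y = 20.156 × 0.55 = 11.09 m²
Wide channel: R ≈ y = 0.55 m
Q = (1/n)·A·R^(2/3)·S^(1/2) = (1/0.015) × 11.09 × 0.5500^(2/3) × 0.0015^(1/2) = 19.21 m³/s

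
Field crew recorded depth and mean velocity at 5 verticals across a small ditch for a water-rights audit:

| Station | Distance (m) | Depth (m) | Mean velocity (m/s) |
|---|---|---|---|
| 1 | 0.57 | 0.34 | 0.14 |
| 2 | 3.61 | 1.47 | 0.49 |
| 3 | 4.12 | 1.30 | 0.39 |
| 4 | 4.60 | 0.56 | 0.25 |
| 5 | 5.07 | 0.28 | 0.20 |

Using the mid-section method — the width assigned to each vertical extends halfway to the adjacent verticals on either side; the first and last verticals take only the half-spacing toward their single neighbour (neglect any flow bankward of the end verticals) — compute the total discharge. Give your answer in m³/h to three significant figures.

w_1 = (3.61 − 0.57)/2 = 1.52 m; q_1 = 0.14 × 0.34 × 1.52 = 0.07235 m³/s
w_2 = (4.12 − 0.57)/2 = 1.775 m; q_2 = 0.49 × 1.47 × 1.775 = 1.279 m³/s
w_3 = (4.60 − 3.61)/2 = 0.495 m; q_3 = 0.39 × 1.30 × 0.495 = 0.2510 m³/s
w_4 = (5.07 − 4.12)/2 = 0.475 m; q_4 = 0.25 × 0.56 × 0.475 = 0.06650 m³/s
w_5 = (5.07 − 4.60)/2 = 0.235 m; q_5 = 0.20 × 0.28 × 0.235 = 0.01316 m³/s
Q = Σ qᵢ = 1.682 m³/s
= 1.682 × 3600 = 6053 m³/h

6050 m³/h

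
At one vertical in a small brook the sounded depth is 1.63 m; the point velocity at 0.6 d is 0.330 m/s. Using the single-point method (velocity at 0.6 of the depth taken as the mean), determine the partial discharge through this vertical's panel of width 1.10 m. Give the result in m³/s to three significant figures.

v̄ = v₀.₆ = 0.330 m/s
q = v̄ × d × w = 0.3300 × 1.63 × 1.10 = 0.5917 m³/s

0.592 m³/s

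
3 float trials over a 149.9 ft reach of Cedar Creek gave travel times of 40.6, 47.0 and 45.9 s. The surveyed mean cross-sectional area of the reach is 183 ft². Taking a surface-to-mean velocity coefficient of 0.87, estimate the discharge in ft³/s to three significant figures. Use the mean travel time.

t̄ = (40.6 + 47.0 + 45.9) / 3 = 44.5 s
v_surface = L / t̄ = 149.9 / 44.5 = 3.369 ft/s
v_mean = 0.87 × 3.369 = 2.931 ft/s
Q = A × v_mean = 183 × 2.931 = 536.3 ft³/s

536 ft³/s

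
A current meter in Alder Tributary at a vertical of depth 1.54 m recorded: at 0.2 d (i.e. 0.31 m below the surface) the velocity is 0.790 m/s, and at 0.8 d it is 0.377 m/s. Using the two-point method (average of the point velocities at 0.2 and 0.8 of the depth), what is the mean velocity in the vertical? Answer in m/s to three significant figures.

0.584 m/s

v̄ = (0.790 + 0.377) / 2 = 0.5835 m/s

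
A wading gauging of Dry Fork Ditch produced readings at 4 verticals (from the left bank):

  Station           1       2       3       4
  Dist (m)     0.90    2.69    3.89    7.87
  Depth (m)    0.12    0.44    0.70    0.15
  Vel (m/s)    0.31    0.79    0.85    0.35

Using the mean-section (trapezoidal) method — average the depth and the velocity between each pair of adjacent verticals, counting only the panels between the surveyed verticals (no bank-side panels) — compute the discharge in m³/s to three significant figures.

1.85 m³/s

Panel 1-2: Δb = 1.79 m, d̄ = (0.12+0.44)/2 = 0.28, v̄ = (0.31+0.79)/2 = 0.55 → q = 1.79×0.28×0.55 = 0.2757 m³/s
Panel 2-3: Δb = 1.2 m, d̄ = (0.44+0.70)/2 = 0.57, v̄ = (0.79+0.85)/2 = 0.82 → q = 1.2×0.57×0.82 = 0.5609 m³/s
Panel 3-4: Δb = 3.98 m, d̄ = (0.70+0.15)/2 = 0.425, v̄ = (0.85+0.35)/2 = 0.6 → q = 3.98×0.425×0.6 = 1.015 m³/s
Q = Σ q = 1.851 m³/s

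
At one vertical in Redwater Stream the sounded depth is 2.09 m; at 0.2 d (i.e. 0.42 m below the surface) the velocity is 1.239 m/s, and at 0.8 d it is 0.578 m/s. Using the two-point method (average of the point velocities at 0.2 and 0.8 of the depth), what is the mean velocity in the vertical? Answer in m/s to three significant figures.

v̄ = (1.239 + 0.578) / 2 = 0.9085 m/s

0.909 m/s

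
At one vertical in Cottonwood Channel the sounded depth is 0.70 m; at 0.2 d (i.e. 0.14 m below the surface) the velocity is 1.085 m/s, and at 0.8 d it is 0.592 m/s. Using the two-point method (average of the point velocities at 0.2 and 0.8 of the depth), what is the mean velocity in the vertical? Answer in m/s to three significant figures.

0.839 m/s

v̄ = (1.085 + 0.592) / 2 = 0.8385 m/s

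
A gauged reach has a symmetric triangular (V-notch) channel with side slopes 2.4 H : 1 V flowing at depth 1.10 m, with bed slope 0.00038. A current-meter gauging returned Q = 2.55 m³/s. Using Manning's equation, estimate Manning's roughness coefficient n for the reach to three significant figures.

0.0141

A = z·y² = 2.4×1.10² = 2.904 m²
P = 2y√(1+z²) = 2×1.10×√(1+2.4²) = 5.720 m
R = A/P = 2.904/5.720 = 0.5077 m
n = (1/Q)·A·R^(2/3)·S^(1/2) = (1/2.55) × 2.904 × 0.6364 × 0.01949 = 0.01413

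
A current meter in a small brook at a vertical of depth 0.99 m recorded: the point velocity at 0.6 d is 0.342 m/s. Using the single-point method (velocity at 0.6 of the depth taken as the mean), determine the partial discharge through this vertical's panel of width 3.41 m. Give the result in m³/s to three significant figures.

1.15 m³/s

v̄ = v₀.₆ = 0.342 m/s
q = v̄ × d × w = 0.3420 × 0.99 × 3.41 = 1.155 m³/s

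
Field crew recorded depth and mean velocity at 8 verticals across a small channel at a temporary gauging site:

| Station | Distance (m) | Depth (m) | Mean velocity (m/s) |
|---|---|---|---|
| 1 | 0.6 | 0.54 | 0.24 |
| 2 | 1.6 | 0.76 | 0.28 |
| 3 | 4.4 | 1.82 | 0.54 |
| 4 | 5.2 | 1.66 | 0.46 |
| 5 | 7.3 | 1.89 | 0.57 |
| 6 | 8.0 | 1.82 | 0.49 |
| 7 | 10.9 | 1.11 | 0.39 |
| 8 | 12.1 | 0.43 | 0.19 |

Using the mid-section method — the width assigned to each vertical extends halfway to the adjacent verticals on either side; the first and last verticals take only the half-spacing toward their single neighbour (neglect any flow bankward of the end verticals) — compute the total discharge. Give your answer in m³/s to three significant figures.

w_1 = (1.6 − 0.6)/2 = 0.5 m; q_1 = 0.24 × 0.54 × 0.5 = 0.06480 m³/s
w_2 = (4.4 − 0.6)/2 = 1.9 m; q_2 = 0.28 × 0.76 × 1.9 = 0.4043 m³/s
w_3 = (5.2 − 1.6)/2 = 1.8 m; q_3 = 0.54 × 1.82 × 1.8 = 1.769 m³/s
w_4 = (7.3 − 4.4)/2 = 1.45 m; q_4 = 0.46 × 1.66 × 1.45 = 1.107 m³/s
w_5 = (8.0 − 5.2)/2 = 1.4 m; q_5 = 0.57 × 1.89 × 1.4 = 1.508 m³/s
w_6 = (10.9 − 7.3)/2 = 1.8 m; q_6 = 0.49 × 1.82 × 1.8 = 1.605 m³/s
w_7 = (12.1 − 8.0)/2 = 2.05 m; q_7 = 0.39 × 1.11 × 2.05 = 0.8874 m³/s
w_8 = (12.1 − 10.9)/2 = 0.6 m; q_8 = 0.19 × 0.43 × 0.6 = 0.04902 m³/s
Q = Σ qᵢ = 7.395 m³/s

7.40 m³/s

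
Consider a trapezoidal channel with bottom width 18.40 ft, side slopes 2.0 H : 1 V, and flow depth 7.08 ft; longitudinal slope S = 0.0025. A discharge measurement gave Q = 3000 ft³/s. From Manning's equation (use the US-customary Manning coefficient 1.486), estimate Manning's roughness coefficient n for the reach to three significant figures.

0.0158

A = (b + z·y)·y = (18.40 + 2.0×7.08)×7.08 = 230.5 ft²
P = b + 2y√(1+z²) = 18.40 + 2×7.08×√(1+2.0²) = 50.06 ft
R = A/P = 230.5/50.06 = 4.605 ft
n = (1.486/Q)·A·R^(2/3)·S^(1/2) = (1.486/3000) × 230.5 × 2.768 × 0.05000 = 0.01580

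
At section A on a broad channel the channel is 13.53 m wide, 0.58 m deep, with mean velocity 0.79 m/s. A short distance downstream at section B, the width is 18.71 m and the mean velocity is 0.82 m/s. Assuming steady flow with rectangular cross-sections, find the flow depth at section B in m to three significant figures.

Q = A₁V₁ = (13.53×0.58) × 0.79 = 6.199 m³/s
d₂ = Q/(b₂ V₂) = 6.199/(18.71×0.82) = 0.4041 m

0.404 m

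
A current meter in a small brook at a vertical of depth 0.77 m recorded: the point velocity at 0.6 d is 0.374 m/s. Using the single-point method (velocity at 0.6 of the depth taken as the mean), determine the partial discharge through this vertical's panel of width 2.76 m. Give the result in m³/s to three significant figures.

0.795 m³/s

v̄ = v₀.₆ = 0.374 m/s
q = v̄ × d × w = 0.3740 × 0.77 × 2.76 = 0.7948 m³/s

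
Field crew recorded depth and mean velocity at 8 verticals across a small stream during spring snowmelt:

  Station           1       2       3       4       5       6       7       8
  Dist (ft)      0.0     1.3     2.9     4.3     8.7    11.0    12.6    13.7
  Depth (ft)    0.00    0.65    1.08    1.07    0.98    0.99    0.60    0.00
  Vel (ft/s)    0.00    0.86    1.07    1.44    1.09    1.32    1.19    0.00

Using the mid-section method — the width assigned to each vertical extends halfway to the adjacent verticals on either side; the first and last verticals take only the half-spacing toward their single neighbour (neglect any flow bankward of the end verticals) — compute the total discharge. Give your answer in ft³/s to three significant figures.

w_2 = (2.9 − 0.0)/2 = 1.45 ft; q_2 = 0.86 × 0.65 × 1.45 = 0.8106 ft³/s
w_3 = (4.3 − 1.3)/2 = 1.5 ft; q_3 = 1.07 × 1.08 × 1.5 = 1.733 ft³/s
w_4 = (8.7 − 2.9)/2 = 2.9 ft; q_4 = 1.44 × 1.07 × 2.9 = 4.468 ft³/s
w_5 = (11.0 − 4.3)/2 = 3.35 ft; q_5 = 1.09 × 0.98 × 3.35 = 3.578 ft³/s
w_6 = (12.6 − 8.7)/2 = 1.95 ft; q_6 = 1.32 × 0.99 × 1.95 = 2.548 ft³/s
w_7 = (13.7 − 11.0)/2 = 1.35 ft; q_7 = 1.19 × 0.60 × 1.35 = 0.9639 ft³/s
Stations 1, 8 contribute zero (depth or velocity is 0).
Q = Σ qᵢ = 14.10 ft³/s

14.1 ft³/s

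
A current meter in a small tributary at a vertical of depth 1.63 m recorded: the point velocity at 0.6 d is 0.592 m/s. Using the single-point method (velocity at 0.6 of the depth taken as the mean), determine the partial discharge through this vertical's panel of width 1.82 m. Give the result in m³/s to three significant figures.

1.76 m³/s

v̄ = v₀.₆ = 0.592 m/s
q = v̄ × d × w = 0.5920 × 1.63 × 1.82 = 1.756 m³/s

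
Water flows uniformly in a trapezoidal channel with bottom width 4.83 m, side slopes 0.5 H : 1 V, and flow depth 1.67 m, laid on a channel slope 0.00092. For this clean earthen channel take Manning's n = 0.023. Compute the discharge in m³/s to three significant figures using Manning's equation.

13.3 m³/s

A = (b + z·y)·y = (4.83 + 0.5×1.67)×1.67 = 9.461 m²
P = b + 2y√(1+z²) = 4.83 + 2×1.67×√(1+0.5²) = 8.564 m
R = A/P = 9.461/8.564 = 1.105 m
Q = (1/n)·A·R^(2/3)·S^(1/2) = (1/0.023) × 9.461 × 1.105^(2/3) × 0.00092^(1/2) = 13.33 m³/s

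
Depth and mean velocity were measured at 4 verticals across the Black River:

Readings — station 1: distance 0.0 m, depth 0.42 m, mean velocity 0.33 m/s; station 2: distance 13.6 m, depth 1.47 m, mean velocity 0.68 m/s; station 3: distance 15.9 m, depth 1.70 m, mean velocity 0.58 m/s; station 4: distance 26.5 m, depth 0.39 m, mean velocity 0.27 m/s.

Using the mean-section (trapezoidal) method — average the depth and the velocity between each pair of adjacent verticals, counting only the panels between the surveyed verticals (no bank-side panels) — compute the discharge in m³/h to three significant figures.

48600 m³/h

Panel 1-2: Δb = 13.6 m, d̄ = (0.42+1.47)/2 = 0.945, v̄ = (0.33+0.68)/2 = 0.505 → q = 13.6×0.945×0.505 = 6.490 m³/s
Panel 2-3: Δb = 2.3 m, d̄ = (1.47+1.70)/2 = 1.585, v̄ = (0.68+0.58)/2 = 0.63 → q = 2.3×1.585×0.63 = 2.297 m³/s
Panel 3-4: Δb = 10.6 m, d̄ = (1.70+0.39)/2 = 1.045, v̄ = (0.58+0.27)/2 = 0.425 → q = 10.6×1.045×0.425 = 4.708 m³/s
Q = Σ q = 13.49 m³/s
= 13.49 × 3600 = 48580 m³/h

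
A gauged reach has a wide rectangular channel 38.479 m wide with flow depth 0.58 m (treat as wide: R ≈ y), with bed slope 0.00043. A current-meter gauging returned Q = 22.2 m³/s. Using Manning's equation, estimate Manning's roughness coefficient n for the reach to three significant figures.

A = b·y = 38.479 × 0.58 = 22.32 m²
Wide channel: R ≈ y = 0.58 m
n = (1/Q)·A·R^(2/3)·S^(1/2) = (1/22.2) × 22.32 × 0.6955 × 0.02074 = 0.01450

0.0145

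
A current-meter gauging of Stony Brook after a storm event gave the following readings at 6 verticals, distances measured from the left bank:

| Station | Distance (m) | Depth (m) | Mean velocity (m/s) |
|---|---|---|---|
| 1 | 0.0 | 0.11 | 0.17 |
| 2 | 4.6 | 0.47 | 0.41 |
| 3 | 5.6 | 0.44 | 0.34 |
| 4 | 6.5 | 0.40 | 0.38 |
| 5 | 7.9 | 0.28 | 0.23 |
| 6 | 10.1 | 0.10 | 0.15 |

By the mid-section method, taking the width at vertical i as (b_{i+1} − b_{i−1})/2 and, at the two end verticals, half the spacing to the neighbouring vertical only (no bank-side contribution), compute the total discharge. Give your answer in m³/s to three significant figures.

w_1 = (4.6 − 0.0)/2 = 2.3 m; q_1 = 0.17 × 0.11 × 2.3 = 0.04301 m³/s
w_2 = (5.6 − 0.0)/2 = 2.8 m; q_2 = 0.41 × 0.47 × 2.8 = 0.5396 m³/s
w_3 = (6.5 − 4.6)/2 = 0.95 m; q_3 = 0.34 × 0.44 × 0.95 = 0.1421 m³/s
w_4 = (7.9 − 5.6)/2 = 1.15 m; q_4 = 0.38 × 0.40 × 1.15 = 0.1748 m³/s
w_5 = (10.1 − 6.5)/2 = 1.8 m; q_5 = 0.23 × 0.28 × 1.8 = 0.1159 m³/s
w_6 = (10.1 − 7.9)/2 = 1.1 m; q_6 = 0.15 × 0.10 × 1.1 = 0.01650 m³/s
Q = Σ qᵢ = 1.032 m³/s

1.03 m³/s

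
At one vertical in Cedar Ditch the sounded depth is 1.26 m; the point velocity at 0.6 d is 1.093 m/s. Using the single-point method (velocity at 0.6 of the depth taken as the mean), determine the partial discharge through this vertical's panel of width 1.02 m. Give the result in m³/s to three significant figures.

v̄ = v₀.₆ = 1.093 m/s
q = v̄ × d × w = 1.093 × 1.26 × 1.02 = 1.405 m³/s

1.40 m³/s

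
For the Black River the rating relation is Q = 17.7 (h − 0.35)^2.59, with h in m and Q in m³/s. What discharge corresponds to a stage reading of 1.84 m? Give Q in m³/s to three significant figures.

Q = 17.7 × (1.84 − 0.35)^2.59 = 17.7 × 1.49^2.59 = 49.72 m³/s

49.7 m³/s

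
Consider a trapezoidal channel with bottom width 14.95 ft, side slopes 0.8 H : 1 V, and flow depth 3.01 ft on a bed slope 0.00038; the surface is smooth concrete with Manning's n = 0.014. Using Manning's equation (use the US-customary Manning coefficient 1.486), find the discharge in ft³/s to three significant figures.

189 ft³/s

A = (b + z·y)·y = (14.95 + 0.8×3.01)×3.01 = 52.25 ft²
P = b + 2y√(1+z²) = 14.95 + 2×3.01×√(1+0.8²) = 22.66 ft
R = A/P = 52.25/22.66 = 2.306 ft
Q = (1.486/n)·A·R^(2/3)·S^(1/2) = (1.486/0.014) × 52.25 × 2.306^(2/3) × 0.00038^(1/2) = 188.7 ft³/s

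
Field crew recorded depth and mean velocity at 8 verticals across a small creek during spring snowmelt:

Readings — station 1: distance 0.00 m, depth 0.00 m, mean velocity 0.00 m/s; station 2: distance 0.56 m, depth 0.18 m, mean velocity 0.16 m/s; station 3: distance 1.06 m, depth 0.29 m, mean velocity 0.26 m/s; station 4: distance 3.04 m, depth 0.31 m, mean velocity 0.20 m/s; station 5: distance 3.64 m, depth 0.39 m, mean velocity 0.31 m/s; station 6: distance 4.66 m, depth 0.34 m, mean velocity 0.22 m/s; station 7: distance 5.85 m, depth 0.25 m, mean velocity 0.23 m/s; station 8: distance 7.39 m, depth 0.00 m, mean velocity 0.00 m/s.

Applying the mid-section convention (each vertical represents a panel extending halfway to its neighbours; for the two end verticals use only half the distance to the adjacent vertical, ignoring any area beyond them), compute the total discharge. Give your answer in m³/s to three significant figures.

0.448 m³/s

w_2 = (1.06 − 0.00)/2 = 0.53 m; q_2 = 0.16 × 0.18 × 0.53 = 0.01526 m³/s
w_3 = (3.04 − 0.56)/2 = 1.24 m; q_3 = 0.26 × 0.29 × 1.24 = 0.09350 m³/s
w_4 = (3.64 − 1.06)/2 = 1.29 m; q_4 = 0.20 × 0.31 × 1.29 = 0.07998 m³/s
w_5 = (4.66 − 3.04)/2 = 0.81 m; q_5 = 0.31 × 0.39 × 0.81 = 0.09793 m³/s
w_6 = (5.85 − 3.64)/2 = 1.105 m; q_6 = 0.22 × 0.34 × 1.105 = 0.08265 m³/s
w_7 = (7.39 − 4.66)/2 = 1.365 m; q_7 = 0.23 × 0.25 × 1.365 = 0.07849 m³/s
Stations 1, 8 contribute zero (depth or velocity is 0).
Q = Σ qᵢ = 0.4478 m³/s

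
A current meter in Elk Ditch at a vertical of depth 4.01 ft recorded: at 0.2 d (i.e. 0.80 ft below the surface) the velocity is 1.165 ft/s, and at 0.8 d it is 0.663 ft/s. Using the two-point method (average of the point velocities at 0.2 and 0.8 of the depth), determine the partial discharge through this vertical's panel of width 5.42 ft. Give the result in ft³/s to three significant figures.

19.9 ft³/s

v̄ = (1.165 + 0.663) / 2 = 0.9140 ft/s
q = v̄ × d × w = 0.9140 × 4.01 × 5.42 = 19.87 ft³/s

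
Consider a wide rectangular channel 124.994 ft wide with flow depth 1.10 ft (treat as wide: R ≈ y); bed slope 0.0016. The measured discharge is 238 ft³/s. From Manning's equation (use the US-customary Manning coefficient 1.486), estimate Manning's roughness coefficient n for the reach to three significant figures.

0.0366

A = b·y = 124.994 × 1.10 = 137.5 ft²
Wide channel: R ≈ y = 1.10 ft
n = (1.486/Q)·A·R^(2/3)·S^(1/2) = (1.486/238) × 137.5 × 1.066 × 0.04000 = 0.03659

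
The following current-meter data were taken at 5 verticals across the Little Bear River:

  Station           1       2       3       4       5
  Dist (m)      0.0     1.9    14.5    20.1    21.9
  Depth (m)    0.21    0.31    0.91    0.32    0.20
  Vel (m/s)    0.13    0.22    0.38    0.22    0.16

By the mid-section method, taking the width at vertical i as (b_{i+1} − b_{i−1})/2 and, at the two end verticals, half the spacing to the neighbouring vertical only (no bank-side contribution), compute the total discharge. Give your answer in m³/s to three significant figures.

w_1 = (1.9 − 0.0)/2 = 0.95 m; q_1 = 0.13 × 0.21 × 0.95 = 0.02594 m³/s
w_2 = (14.5 − 0.0)/2 = 7.25 m; q_2 = 0.22 × 0.31 × 7.25 = 0.4945 m³/s
w_3 = (20.1 − 1.9)/2 = 9.1 m; q_3 = 0.38 × 0.91 × 9.1 = 3.147 m³/s
w_4 = (21.9 − 14.5)/2 = 3.7 m; q_4 = 0.22 × 0.32 × 3.7 = 0.2605 m³/s
w_5 = (21.9 − 20.1)/2 = 0.9 m; q_5 = 0.16 × 0.20 × 0.9 = 0.02880 m³/s
Q = Σ qᵢ = 3.956 m³/s

3.96 m³/s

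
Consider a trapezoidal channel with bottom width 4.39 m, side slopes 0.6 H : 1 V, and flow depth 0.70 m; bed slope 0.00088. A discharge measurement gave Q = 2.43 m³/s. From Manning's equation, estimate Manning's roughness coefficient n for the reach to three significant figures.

A = (b + z·y)·y = (4.39 + 0.6×0.70)×0.70 = 3.367 m²
P = b + 2y√(1+z²) = 4.39 + 2×0.70×√(1+0.6²) = 6.023 m
R = A/P = 3.367/6.023 = 0.5591 m
n = (1/Q)·A·R^(2/3)·S^(1/2) = (1/2.43) × 3.367 × 0.6786 × 0.02966 = 0.02789

0.0279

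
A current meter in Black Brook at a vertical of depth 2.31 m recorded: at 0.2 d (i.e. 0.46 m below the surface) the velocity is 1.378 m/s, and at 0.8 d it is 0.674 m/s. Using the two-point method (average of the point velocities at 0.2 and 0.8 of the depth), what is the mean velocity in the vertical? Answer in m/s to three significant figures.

v̄ = (1.378 + 0.674) / 2 = 1.026 m/s

1.03 m/s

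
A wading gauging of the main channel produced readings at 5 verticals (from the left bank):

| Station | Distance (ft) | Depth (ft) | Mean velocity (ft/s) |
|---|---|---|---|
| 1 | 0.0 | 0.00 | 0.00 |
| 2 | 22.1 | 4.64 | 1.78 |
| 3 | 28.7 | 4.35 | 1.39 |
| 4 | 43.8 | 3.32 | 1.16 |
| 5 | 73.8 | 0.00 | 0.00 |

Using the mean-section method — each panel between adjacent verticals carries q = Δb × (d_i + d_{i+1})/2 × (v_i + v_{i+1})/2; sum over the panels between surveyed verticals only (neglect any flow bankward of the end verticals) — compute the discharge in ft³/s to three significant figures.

195 ft³/s

Panel 1-2: Δb = 22.1 ft, d̄ = (0.00+4.64)/2 = 2.32, v̄ = (0.00+1.78)/2 = 0.89 → q = 22.1×2.32×0.89 = 45.63 ft³/s
Panel 2-3: Δb = 6.6 ft, d̄ = (4.64+4.35)/2 = 4.495, v̄ = (1.78+1.39)/2 = 1.585 → q = 6.6×4.495×1.585 = 47.02 ft³/s
Panel 3-4: Δb = 15.1 ft, d̄ = (4.35+3.32)/2 = 3.835, v̄ = (1.39+1.16)/2 = 1.275 → q = 15.1×3.835×1.275 = 73.83 ft³/s
Panel 4-5: Δb = 30 ft, d̄ = (3.32+0.00)/2 = 1.66, v̄ = (1.16+0.00)/2 = 0.58 → q = 30×1.66×0.58 = 28.88 ft³/s
Q = Σ q = 195.4 ft³/s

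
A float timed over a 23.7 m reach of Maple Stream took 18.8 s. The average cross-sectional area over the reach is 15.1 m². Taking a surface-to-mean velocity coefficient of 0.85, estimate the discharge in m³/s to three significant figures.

16.2 m³/s

v_surface = L / t̄ = 23.7 / 18.8 = 1.261 m/s
v_mean = 0.85 × 1.261 = 1.072 m/s
Q = A × v_mean = 15.1 × 1.072 = 16.18 m³/s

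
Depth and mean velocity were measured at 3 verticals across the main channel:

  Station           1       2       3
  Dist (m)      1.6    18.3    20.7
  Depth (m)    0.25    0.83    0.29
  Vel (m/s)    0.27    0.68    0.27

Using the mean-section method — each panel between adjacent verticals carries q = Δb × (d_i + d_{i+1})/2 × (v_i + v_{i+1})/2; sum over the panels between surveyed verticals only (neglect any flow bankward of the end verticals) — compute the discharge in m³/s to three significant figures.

Panel 1-2: Δb = 16.7 m, d̄ = (0.25+0.83)/2 = 0.54, v̄ = (0.27+0.68)/2 = 0.475 → q = 16.7×0.54×0.475 = 4.284 m³/s
Panel 2-3: Δb = 2.4 m, d̄ = (0.83+0.29)/2 = 0.56, v̄ = (0.68+0.27)/2 = 0.475 → q = 2.4×0.56×0.475 = 0.6384 m³/s
Q = Σ q = 4.922 m³/s

4.92 m³/s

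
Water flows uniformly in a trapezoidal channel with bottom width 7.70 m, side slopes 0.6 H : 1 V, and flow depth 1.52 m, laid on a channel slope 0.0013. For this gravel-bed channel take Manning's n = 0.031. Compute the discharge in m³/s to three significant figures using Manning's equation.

A = (b + z·y)·y = (7.70 + 0.6×1.52)×1.52 = 13.09 m²
P = b + 2y√(1+z²) = 7.70 + 2×1.52×√(1+0.6²) = 11.25 m
R = A/P = 13.09/11.25 = 1.164 m
Q = (1/n)·A·R^(2/3)·S^(1/2) = (1/0.031) × 13.09 × 1.164^(2/3) × 0.0013^(1/2) = 16.85 m³/s

16.8 m³/s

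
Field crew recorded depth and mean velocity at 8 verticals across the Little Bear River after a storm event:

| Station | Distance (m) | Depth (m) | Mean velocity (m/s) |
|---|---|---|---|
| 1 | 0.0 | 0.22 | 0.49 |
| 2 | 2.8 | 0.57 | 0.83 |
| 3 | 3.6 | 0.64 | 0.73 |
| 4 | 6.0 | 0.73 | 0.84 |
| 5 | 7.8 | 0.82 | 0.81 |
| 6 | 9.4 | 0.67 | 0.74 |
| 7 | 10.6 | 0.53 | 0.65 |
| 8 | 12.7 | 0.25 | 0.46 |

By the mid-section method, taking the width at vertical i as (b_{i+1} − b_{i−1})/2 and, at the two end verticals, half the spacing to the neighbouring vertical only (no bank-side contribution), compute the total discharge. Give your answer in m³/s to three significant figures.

5.55 m³/s

w_1 = (2.8 − 0.0)/2 = 1.4 m; q_1 = 0.49 × 0.22 × 1.4 = 0.1509 m³/s
w_2 = (3.6 − 0.0)/2 = 1.8 m; q_2 = 0.83 × 0.57 × 1.8 = 0.8516 m³/s
w_3 = (6.0 − 2.8)/2 = 1.6 m; q_3 = 0.73 × 0.64 × 1.6 = 0.7475 m³/s
w_4 = (7.8 − 3.6)/2 = 2.1 m; q_4 = 0.84 × 0.73 × 2.1 = 1.288 m³/s
w_5 = (9.4 − 6.0)/2 = 1.7 m; q_5 = 0.81 × 0.82 × 1.7 = 1.129 m³/s
w_6 = (10.6 − 7.8)/2 = 1.4 m; q_6 = 0.74 × 0.67 × 1.4 = 0.6941 m³/s
w_7 = (12.7 − 9.4)/2 = 1.65 m; q_7 = 0.65 × 0.53 × 1.65 = 0.5684 m³/s
w_8 = (12.7 − 10.6)/2 = 1.05 m; q_8 = 0.46 × 0.25 × 1.05 = 0.1208 m³/s
Q = Σ qᵢ = 5.550 m³/s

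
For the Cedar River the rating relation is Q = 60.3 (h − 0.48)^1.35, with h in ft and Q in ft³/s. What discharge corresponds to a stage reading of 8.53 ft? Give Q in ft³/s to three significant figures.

Q = 60.3 × (8.53 − 0.48)^1.35 = 60.3 × 8.05^1.35 = 1007 ft³/s

1010 ft³/s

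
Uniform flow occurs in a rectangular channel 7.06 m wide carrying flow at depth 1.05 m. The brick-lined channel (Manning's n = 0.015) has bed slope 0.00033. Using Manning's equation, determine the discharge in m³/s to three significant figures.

7.80 m³/s

A = b·y = 7.06 × 1.05 = 7.413 m²
P = b + 2y = 7.06 + 2×1.05 = 9.160 m
R = A/P = 7.413/9.160 = 0.8093 m
Q = (1/n)·A·R^(2/3)·S^(1/2) = (1/0.015) × 7.413 × 0.8093^(2/3) × 0.00033^(1/2) = 7.796 m³/s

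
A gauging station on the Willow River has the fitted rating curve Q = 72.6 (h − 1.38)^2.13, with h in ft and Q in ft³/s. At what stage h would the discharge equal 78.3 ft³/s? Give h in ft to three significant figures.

2.42 ft

h − h₀ = (Q/C)^(1/b) = (78.3/72.6)^(1/2.13) = 1.036 ft
h = 1.38 + 1.036 = 2.416 ft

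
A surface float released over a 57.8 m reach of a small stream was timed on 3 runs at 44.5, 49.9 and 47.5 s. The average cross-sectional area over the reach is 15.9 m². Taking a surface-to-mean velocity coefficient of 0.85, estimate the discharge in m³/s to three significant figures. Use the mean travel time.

t̄ = (44.5 + 49.9 + 47.5) / 3 = 47.3 s
v_surface = L / t̄ = 57.8 / 47.3 = 1.222 m/s
v_mean = 0.85 × 1.222 = 1.039 m/s
Q = A × v_mean = 15.9 × 1.039 = 16.52 m³/s

16.5 m³/s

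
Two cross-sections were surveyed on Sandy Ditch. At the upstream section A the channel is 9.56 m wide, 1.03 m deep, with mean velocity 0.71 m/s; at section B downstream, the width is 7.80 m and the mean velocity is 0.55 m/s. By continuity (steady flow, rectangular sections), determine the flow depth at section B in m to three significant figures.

Q = A₁V₁ = (9.56×1.03) × 0.71 = 6.991 m³/s
d₂ = Q/(b₂ V₂) = 6.991/(7.80×0.55) = 1.630 m

1.63 m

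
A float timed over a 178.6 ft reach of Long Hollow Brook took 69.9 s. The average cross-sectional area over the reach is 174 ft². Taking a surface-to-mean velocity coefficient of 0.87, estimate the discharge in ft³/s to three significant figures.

v_surface = L / t̄ = 178.6 / 69.9 = 2.555 ft/s
v_mean = 0.87 × 2.555 = 2.223 ft/s
Q = A × v_mean = 174 × 2.223 = 386.8 ft³/s

387 ft³/s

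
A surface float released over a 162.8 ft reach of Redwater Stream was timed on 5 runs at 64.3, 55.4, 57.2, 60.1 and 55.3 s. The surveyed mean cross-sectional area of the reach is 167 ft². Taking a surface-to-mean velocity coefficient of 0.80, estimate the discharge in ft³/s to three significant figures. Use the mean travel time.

372 ft³/s

t̄ = (64.3 + 55.4 + 57.2 + 60.1 + 55.3) / 5 = 58.46 s
v_surface = L / t̄ = 162.8 / 58.46 = 2.785 ft/s
v_mean = 0.80 × 2.785 = 2.228 ft/s
Q = A × v_mean = 167 × 2.228 = 372.1 ft³/s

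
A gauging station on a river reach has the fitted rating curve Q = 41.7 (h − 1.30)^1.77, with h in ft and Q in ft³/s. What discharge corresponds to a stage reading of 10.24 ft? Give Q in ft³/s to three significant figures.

Q = 41.7 × (10.24 − 1.30)^1.77 = 41.7 × 8.94^1.77 = 2014 ft³/s

2010 ft³/s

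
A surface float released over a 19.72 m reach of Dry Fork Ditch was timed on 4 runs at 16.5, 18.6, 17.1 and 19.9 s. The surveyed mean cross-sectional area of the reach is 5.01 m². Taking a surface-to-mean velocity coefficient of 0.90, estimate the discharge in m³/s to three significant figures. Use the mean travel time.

t̄ = (16.5 + 18.6 + 17.1 + 19.9) / 4 = 18.025 s
v_surface = L / t̄ = 19.72 / 18.025 = 1.094 m/s
v_mean = 0.90 × 1.094 = 0.9846 m/s
Q = A × v_mean = 5.01 × 0.9846 = 4.933 m³/s

4.93 m³/s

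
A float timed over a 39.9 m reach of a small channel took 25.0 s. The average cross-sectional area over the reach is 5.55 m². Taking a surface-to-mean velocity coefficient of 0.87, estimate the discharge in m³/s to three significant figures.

v_surface = L / t̄ = 39.9 / 25 = 1.596 m/s
v_mean = 0.87 × 1.596 = 1.389 m/s
Q = A × v_mean = 5.55 × 1.389 = 7.706 m³/s

7.71 m³/s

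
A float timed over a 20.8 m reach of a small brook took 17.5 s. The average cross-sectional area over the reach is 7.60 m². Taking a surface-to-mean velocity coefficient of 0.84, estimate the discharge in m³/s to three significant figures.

7.59 m³/s

v_surface = L / t̄ = 20.8 / 17.5 = 1.189 m/s
v_mean = 0.84 × 1.189 = 0.9984 m/s
Q = A × v_mean = 7.60 × 0.9984 = 7.588 m³/s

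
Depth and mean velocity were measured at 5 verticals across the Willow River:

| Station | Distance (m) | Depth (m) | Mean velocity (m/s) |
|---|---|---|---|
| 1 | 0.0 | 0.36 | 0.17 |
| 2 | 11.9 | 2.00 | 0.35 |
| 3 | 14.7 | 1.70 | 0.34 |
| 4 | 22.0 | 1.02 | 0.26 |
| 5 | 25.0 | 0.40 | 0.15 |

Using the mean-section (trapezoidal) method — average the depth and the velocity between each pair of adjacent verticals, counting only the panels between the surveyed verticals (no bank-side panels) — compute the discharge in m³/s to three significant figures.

8.85 m³/s

Panel 1-2: Δb = 11.9 m, d̄ = (0.36+2.00)/2 = 1.18, v̄ = (0.17+0.35)/2 = 0.26 → q = 11.9×1.18×0.26 = 3.651 m³/s
Panel 2-3: Δb = 2.8 m, d̄ = (2.00+1.70)/2 = 1.85, v̄ = (0.35+0.34)/2 = 0.345 → q = 2.8×1.85×0.345 = 1.787 m³/s
Panel 3-4: Δb = 7.3 m, d̄ = (1.70+1.02)/2 = 1.36, v̄ = (0.34+0.26)/2 = 0.3 → q = 7.3×1.36×0.3 = 2.978 m³/s
Panel 4-5: Δb = 3 m, d̄ = (1.02+0.40)/2 = 0.71, v̄ = (0.26+0.15)/2 = 0.205 → q = 3×0.71×0.205 = 0.4367 m³/s
Q = Σ q = 8.853 m³/s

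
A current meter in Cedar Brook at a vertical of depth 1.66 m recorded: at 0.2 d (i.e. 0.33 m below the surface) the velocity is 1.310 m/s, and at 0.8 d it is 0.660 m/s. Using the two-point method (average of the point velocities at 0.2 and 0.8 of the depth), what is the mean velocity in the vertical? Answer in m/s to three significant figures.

v̄ = (1.310 + 0.660) / 2 = 0.9850 m/s

0.985 m/s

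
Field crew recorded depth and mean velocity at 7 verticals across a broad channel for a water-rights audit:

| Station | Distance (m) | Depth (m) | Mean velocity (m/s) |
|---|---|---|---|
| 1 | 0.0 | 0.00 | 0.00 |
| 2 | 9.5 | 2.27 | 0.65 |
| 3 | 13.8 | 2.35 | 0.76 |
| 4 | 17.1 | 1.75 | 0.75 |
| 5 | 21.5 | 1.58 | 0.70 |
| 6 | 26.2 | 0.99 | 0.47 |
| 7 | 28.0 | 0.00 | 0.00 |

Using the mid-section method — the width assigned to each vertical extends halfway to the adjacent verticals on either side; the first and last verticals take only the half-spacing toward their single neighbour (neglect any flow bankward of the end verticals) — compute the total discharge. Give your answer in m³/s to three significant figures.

w_2 = (13.8 − 0.0)/2 = 6.9 m; q_2 = 0.65 × 2.27 × 6.9 = 10.18 m³/s
w_3 = (17.1 − 9.5)/2 = 3.8 m; q_3 = 0.76 × 2.35 × 3.8 = 6.787 m³/s
w_4 = (21.5 − 13.8)/2 = 3.85 m; q_4 = 0.75 × 1.75 × 3.85 = 5.053 m³/s
w_5 = (26.2 − 17.1)/2 = 4.55 m; q_5 = 0.70 × 1.58 × 4.55 = 5.032 m³/s
w_6 = (28.0 − 21.5)/2 = 3.25 m; q_6 = 0.47 × 0.99 × 3.25 = 1.512 m³/s
Stations 1, 7 contribute zero (depth or velocity is 0).
Q = Σ qᵢ = 28.57 m³/s

28.6 m³/s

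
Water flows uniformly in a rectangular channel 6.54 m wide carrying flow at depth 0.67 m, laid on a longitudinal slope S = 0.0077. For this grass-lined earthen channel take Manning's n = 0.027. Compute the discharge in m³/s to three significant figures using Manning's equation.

A = b·y = 6.54 × 0.67 = 4.382 m²
P = b + 2y = 6.54 + 2×0.67 = 7.880 m
R = A/P = 4.382/7.880 = 0.5561 m
Q = (1/n)·A·R^(2/3)·S^(1/2) = (1/0.027) × 4.382 × 0.5561^(2/3) × 0.0077^(1/2) = 9.630 m³/s

9.63 m³/s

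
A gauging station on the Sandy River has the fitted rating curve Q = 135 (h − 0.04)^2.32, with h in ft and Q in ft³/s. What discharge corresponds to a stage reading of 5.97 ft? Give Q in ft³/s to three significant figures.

Q = 135 × (5.97 − 0.04)^2.32 = 135 × 5.93^2.32 = 8391 ft³/s

8390 ft³/s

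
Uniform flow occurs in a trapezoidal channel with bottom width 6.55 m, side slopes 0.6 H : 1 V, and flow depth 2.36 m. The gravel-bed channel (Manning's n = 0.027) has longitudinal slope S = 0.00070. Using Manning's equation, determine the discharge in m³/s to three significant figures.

A = (b + z·y)·y = (6.55 + 0.6×2.36)×2.36 = 18.80 m²
P = b + 2y√(1+z²) = 6.55 + 2×2.36×√(1+0.6²) = 12.05 m
R = A/P = 18.80/12.05 = 1.560 m
Q = (1/n)·A·R^(2/3)·S^(1/2) = (1/0.027) × 18.80 × 1.560^(2/3) × 0.00070^(1/2) = 24.77 m³/s

24.8 m³/s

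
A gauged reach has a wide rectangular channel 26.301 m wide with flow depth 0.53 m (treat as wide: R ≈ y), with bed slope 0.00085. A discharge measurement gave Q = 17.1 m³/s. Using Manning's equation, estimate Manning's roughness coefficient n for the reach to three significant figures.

0.0156

A = b·y = 26.301 × 0.53 = 13.94 m²
Wide channel: R ≈ y = 0.53 m
n = (1/Q)·A·R^(2/3)·S^(1/2) = (1/17.1) × 13.94 × 0.6549 × 0.02915 = 0.01556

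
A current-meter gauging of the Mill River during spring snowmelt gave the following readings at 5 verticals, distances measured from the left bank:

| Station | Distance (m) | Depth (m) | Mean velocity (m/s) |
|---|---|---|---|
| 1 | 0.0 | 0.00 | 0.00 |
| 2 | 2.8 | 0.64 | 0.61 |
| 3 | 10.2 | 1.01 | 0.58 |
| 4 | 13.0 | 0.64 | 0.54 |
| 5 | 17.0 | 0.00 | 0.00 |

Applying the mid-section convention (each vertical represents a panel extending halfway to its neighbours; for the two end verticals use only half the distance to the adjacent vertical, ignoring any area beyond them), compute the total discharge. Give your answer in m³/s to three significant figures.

6.15 m³/s

w_2 = (10.2 − 0.0)/2 = 5.1 m; q_2 = 0.61 × 0.64 × 5.1 = 1.991 m³/s
w_3 = (13.0 − 2.8)/2 = 5.1 m; q_3 = 0.58 × 1.01 × 5.1 = 2.988 m³/s
w_4 = (17.0 − 10.2)/2 = 3.4 m; q_4 = 0.54 × 0.64 × 3.4 = 1.175 m³/s
Stations 1, 5 contribute zero (depth or velocity is 0).
Q = Σ qᵢ = 6.154 m³/s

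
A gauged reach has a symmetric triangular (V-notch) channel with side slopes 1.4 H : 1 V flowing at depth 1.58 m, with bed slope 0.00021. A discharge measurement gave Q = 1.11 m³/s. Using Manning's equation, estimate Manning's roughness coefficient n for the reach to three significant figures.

0.0340

A = z·y² = 1.4×1.58² = 3.495 m²
P = 2y√(1+z²) = 2×1.58×√(1+1.4²) = 5.437 m
R = A/P = 3.495/5.437 = 0.6428 m
n = (1/Q)·A·R^(2/3)·S^(1/2) = (1/1.11) × 3.495 × 0.7449 × 0.01449 = 0.03399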